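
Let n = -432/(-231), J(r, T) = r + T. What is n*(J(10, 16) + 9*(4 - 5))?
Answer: 2448/77 ≈ 31.792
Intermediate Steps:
J(r, T) = T + r
n = 144/77 (n = -432*(-1/231) = 144/77 ≈ 1.8701)
n*(J(10, 16) + 9*(4 - 5)) = 144*((16 + 10) + 9*(4 - 5))/77 = 144*(26 + 9*(-1))/77 = 144*(26 - 9)/77 = (144/77)*17 = 2448/77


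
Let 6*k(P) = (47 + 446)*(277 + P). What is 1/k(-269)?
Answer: 3/1972 ≈ 0.0015213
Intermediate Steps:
k(P) = 136561/6 + 493*P/6 (k(P) = ((47 + 446)*(277 + P))/6 = (493*(277 + P))/6 = (136561 + 493*P)/6 = 136561/6 + 493*P/6)
1/k(-269) = 1/(136561/6 + (493/6)*(-269)) = 1/(136561/6 - 132617/6) = 1/(1972/3) = 3/1972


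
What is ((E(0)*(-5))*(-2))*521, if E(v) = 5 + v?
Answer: 26050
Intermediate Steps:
((E(0)*(-5))*(-2))*521 = (((5 + 0)*(-5))*(-2))*521 = ((5*(-5))*(-2))*521 = -25*(-2)*521 = 50*521 = 26050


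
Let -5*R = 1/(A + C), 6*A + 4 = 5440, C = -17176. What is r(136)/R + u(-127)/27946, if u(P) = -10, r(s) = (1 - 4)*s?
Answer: -463775048405/13973 ≈ -3.3191e+7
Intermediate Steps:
r(s) = -3*s
A = 906 (A = -2/3 + (1/6)*5440 = -2/3 + 2720/3 = 906)
R = 1/81350 (R = -1/(5*(906 - 17176)) = -1/5/(-16270) = -1/5*(-1/16270) = 1/81350 ≈ 1.2293e-5)
r(136)/R + u(-127)/27946 = (-3*136)/(1/81350) - 10/27946 = -408*81350 - 10*1/27946 = -33190800 - 5/13973 = -463775048405/13973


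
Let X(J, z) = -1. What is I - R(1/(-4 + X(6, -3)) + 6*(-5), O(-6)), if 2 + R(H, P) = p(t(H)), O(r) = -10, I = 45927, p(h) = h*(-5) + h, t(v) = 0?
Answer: 45929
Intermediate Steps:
p(h) = -4*h (p(h) = -5*h + h = -4*h)
R(H, P) = -2 (R(H, P) = -2 - 4*0 = -2 + 0 = -2)
I - R(1/(-4 + X(6, -3)) + 6*(-5), O(-6)) = 45927 - 1*(-2) = 45927 + 2 = 45929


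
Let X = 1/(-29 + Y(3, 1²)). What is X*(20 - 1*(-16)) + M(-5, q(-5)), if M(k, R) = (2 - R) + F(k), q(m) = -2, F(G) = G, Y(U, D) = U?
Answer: -31/13 ≈ -2.3846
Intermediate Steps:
M(k, R) = 2 + k - R (M(k, R) = (2 - R) + k = 2 + k - R)
X = -1/26 (X = 1/(-29 + 3) = 1/(-26) = -1/26 ≈ -0.038462)
X*(20 - 1*(-16)) + M(-5, q(-5)) = -(20 - 1*(-16))/26 + (2 - 5 - 1*(-2)) = -(20 + 16)/26 + (2 - 5 + 2) = -1/26*36 - 1 = -18/13 - 1 = -31/13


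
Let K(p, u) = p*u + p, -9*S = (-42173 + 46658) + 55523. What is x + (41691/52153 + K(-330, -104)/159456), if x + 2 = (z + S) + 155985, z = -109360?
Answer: 45311214877411/1134014832 ≈ 39956.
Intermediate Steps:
S = -60008/9 (S = -((-42173 + 46658) + 55523)/9 = -(4485 + 55523)/9 = -⅑*60008 = -60008/9 ≈ -6667.6)
K(p, u) = p + p*u
x = 359599/9 (x = -2 + ((-109360 - 60008/9) + 155985) = -2 + (-1044248/9 + 155985) = -2 + 359617/9 = 359599/9 ≈ 39955.)
x + (41691/52153 + K(-330, -104)/159456) = 359599/9 + (41691/52153 - 330*(1 - 104)/159456) = 359599/9 + (41691*(1/52153) - 330*(-103)*(1/159456)) = 359599/9 + (41691/52153 + 33990*(1/159456)) = 359599/9 + (41691/52153 + 515/2416) = 359599/9 + 127584251/126001648 = 45311214877411/1134014832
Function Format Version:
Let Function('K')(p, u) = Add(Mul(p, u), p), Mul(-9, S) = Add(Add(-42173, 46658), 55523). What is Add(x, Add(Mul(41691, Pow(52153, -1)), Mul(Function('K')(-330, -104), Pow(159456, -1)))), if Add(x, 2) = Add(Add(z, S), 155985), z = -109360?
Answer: Rational(45311214877411, 1134014832) ≈ 39956.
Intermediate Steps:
S = Rational(-60008, 9) (S = Mul(Rational(-1, 9), Add(Add(-42173, 46658), 55523)) = Mul(Rational(-1, 9), Add(4485, 55523)) = Mul(Rational(-1, 9), 60008) = Rational(-60008, 9) ≈ -6667.6)
Function('K')(p, u) = Add(p, Mul(p, u))
x = Rational(359599, 9) (x = Add(-2, Add(Add(-109360, Rational(-60008, 9)), 155985)) = Add(-2, Add(Rational(-1044248, 9), 155985)) = Add(-2, Rational(359617, 9)) = Rational(359599, 9) ≈ 39955.)
Add(x, Add(Mul(41691, Pow(52153, -1)), Mul(Function('K')(-330, -104), Pow(159456, -1)))) = Add(Rational(359599, 9), Add(Mul(41691, Pow(52153, -1)), Mul(Mul(-330, Add(1, -104)), Pow(159456, -1)))) = Add(Rational(359599, 9), Add(Mul(41691, Rational(1, 52153)), Mul(Mul(-330, -103), Rational(1, 159456)))) = Add(Rational(359599, 9), Add(Rational(41691, 52153), Mul(33990, Rational(1, 159456)))) = Add(Rational(359599, 9), Add(Rational(41691, 52153), Rational(515, 2416))) = Add(Rational(359599, 9), Rational(127584251, 126001648)) = Rational(45311214877411, 1134014832)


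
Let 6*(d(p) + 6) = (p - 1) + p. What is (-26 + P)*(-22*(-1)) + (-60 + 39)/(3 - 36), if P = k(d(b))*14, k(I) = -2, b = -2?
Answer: -13061/11 ≈ -1187.4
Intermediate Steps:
d(p) = -37/6 + p/3 (d(p) = -6 + ((p - 1) + p)/6 = -6 + ((-1 + p) + p)/6 = -6 + (-1 + 2*p)/6 = -6 + (-1/6 + p/3) = -37/6 + p/3)
P = -28 (P = -2*14 = -28)
(-26 + P)*(-22*(-1)) + (-60 + 39)/(3 - 36) = (-26 - 28)*(-22*(-1)) + (-60 + 39)/(3 - 36) = -54*22 - 21/(-33) = -1188 - 21*(-1/33) = -1188 + 7/11 = -13061/11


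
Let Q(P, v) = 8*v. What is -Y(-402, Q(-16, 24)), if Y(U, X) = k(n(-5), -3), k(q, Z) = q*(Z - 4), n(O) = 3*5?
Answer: 105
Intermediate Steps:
n(O) = 15
k(q, Z) = q*(-4 + Z)
Y(U, X) = -105 (Y(U, X) = 15*(-4 - 3) = 15*(-7) = -105)
-Y(-402, Q(-16, 24)) = -1*(-105) = 105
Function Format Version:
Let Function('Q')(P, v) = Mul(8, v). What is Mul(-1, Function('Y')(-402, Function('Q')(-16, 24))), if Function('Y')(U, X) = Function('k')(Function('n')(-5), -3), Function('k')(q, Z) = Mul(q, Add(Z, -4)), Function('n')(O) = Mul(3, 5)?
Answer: 105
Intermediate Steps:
Function('n')(O) = 15
Function('k')(q, Z) = Mul(q, Add(-4, Z))
Function('Y')(U, X) = -105 (Function('Y')(U, X) = Mul(15, Add(-4, -3)) = Mul(15, -7) = -105)
Mul(-1, Function('Y')(-402, Function('Q')(-16, 24))) = Mul(-1, -105) = 105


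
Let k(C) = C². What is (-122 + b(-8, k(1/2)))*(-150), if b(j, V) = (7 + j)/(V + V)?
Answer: 18600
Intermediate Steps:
b(j, V) = (7 + j)/(2*V) (b(j, V) = (7 + j)/((2*V)) = (7 + j)*(1/(2*V)) = (7 + j)/(2*V))
(-122 + b(-8, k(1/2)))*(-150) = (-122 + (7 - 8)/(2*((1/2)²)))*(-150) = (-122 + (½)*(-1)/(½)²)*(-150) = (-122 + (½)*(-1)/(¼))*(-150) = (-122 + (½)*4*(-1))*(-150) = (-122 - 2)*(-150) = -124*(-150) = 18600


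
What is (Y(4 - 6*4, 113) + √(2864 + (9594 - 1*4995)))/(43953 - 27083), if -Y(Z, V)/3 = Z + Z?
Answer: 12/1687 + √7463/16870 ≈ 0.012234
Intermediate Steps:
Y(Z, V) = -6*Z (Y(Z, V) = -3*(Z + Z) = -6*Z)
(Y(4 - 6*4, 113) + √(2864 + (9594 - 1*4995)))/(43953 - 27083) = (-6*(4 - 6*4) + √(2864 + (9594 - 1*4995)))/(43953 - 27083) = (-6*(4 - 24) + √(2864 + (9594 - 4995)))/16870 = (-6*(-20) + √(2864 + 4599))*(1/16870) = (120 + √7463)*(1/16870) = 12/1687 + √7463/16870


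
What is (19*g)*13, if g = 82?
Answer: 20254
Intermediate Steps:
(19*g)*13 = (19*82)*13 = 1558*13 = 20254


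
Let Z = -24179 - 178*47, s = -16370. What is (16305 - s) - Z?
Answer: 65220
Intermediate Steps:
Z = -32545 (Z = -24179 - 1*8366 = -24179 - 8366 = -32545)
(16305 - s) - Z = (16305 - 1*(-16370)) - 1*(-32545) = (16305 + 16370) + 32545 = 32675 + 32545 = 65220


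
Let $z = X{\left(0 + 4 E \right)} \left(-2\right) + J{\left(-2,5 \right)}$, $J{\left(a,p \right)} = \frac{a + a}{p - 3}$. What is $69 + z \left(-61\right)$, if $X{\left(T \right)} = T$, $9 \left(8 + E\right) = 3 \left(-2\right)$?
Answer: $- \frac{12115}{3} \approx -4038.3$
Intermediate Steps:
$J{\left(a,p \right)} = \frac{2 a}{-3 + p}$
$E = - \frac{26}{3}$ ($E = -8 + \frac{3 \left(-2\right)}{9} = -8 + \frac{1}{9} \left(-6\right) = -8 - \frac{2}{3} = - \frac{26}{3} \approx -8.6667$)
$z = \frac{202}{3}$ ($z = \left(0 + 4 \left(- \frac{26}{3}\right)\right) \left(-2\right) + 2 \left(-2\right) \frac{1}{-3 + 5} = \left(0 - \frac{104}{3}\right) \left(-2\right) + 2 \left(-2\right) \frac{1}{2} = \left(- \frac{104}{3}\right) \left(-2\right) + 2 \left(-2\right) \frac{1}{2} = \frac{208}{3} - 2 = \frac{202}{3} \approx 67.333$)
$69 + z \left(-61\right) = 69 + \frac{202}{3} \left(-61\right) = 69 - \frac{12322}{3} = - \frac{12115}{3}$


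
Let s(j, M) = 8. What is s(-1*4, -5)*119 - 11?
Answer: 941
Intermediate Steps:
s(-1*4, -5)*119 - 11 = 8*119 - 11 = 952 - 11 = 941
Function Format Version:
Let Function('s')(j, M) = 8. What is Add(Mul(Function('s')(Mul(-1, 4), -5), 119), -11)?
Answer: 941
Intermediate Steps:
Add(Mul(Function('s')(Mul(-1, 4), -5), 119), -11) = Add(Mul(8, 119), -11) = Add(952, -11) = 941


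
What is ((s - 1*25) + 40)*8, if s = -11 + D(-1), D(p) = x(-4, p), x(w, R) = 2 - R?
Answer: 56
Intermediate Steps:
D(p) = 2 - p
s = -8 (s = -11 + (2 - 1*(-1)) = -11 + (2 + 1) = -11 + 3 = -8)
((s - 1*25) + 40)*8 = ((-8 - 1*25) + 40)*8 = ((-8 - 25) + 40)*8 = (-33 + 40)*8 = 7*8 = 56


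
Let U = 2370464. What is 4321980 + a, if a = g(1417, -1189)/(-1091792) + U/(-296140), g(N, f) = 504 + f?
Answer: 26872964890210131/6217755440 ≈ 4.3220e+6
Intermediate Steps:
a = -49766361069/6217755440 (a = (504 - 1189)/(-1091792) + 2370464/(-296140) = -685*(-1/1091792) + 2370464*(-1/296140) = 685/1091792 - 592616/74035 = -49766361069/6217755440 ≈ -8.0039)
4321980 + a = 4321980 - 49766361069/6217755440 = 26872964890210131/6217755440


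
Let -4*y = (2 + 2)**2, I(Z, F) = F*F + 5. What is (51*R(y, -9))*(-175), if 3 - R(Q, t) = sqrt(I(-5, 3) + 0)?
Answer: -26775 + 8925*sqrt(14) ≈ 6619.3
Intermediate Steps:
I(Z, F) = 5 + F**2 (I(Z, F) = F**2 + 5 = 5 + F**2)
y = -4 (y = -(2 + 2)**2/4 = -1/4*4**2 = -1/4*16 = -4)
R(Q, t) = 3 - sqrt(14) (R(Q, t) = 3 - sqrt((5 + 3**2) + 0) = 3 - sqrt((5 + 9) + 0) = 3 - sqrt(14 + 0) = 3 - sqrt(14))
(51*R(y, -9))*(-175) = (51*(3 - sqrt(14)))*(-175) = (153 - 51*sqrt(14))*(-175) = -26775 + 8925*sqrt(14)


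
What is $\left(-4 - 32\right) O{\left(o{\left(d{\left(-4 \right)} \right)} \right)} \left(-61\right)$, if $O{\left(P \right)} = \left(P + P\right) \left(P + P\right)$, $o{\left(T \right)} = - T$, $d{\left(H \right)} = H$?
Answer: $140544$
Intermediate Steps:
$O{\left(P \right)} = 4 P^{2}$ ($O{\left(P \right)} = 2 P 2 P = 4 P^{2}$)
$\left(-4 - 32\right) O{\left(o{\left(d{\left(-4 \right)} \right)} \right)} \left(-61\right) = \left(-4 - 32\right) 4 \left(\left(-1\right) \left(-4\right)\right)^{2} \left(-61\right) = - 36 \cdot 4 \cdot 4^{2} \left(-61\right) = - 36 \cdot 4 \cdot 16 \left(-61\right) = \left(-36\right) 64 \left(-61\right) = \left(-2304\right) \left(-61\right) = 140544$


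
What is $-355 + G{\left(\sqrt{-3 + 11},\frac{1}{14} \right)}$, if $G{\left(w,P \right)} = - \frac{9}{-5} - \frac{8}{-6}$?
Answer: $- \frac{5278}{15} \approx -351.87$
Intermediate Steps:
$G{\left(w,P \right)} = \frac{47}{15}$ ($G{\left(w,P \right)} = \left(-9\right) \left(- \frac{1}{5}\right) - - \frac{4}{3} = \frac{9}{5} + \frac{4}{3} = \frac{47}{15}$)
$-355 + G{\left(\sqrt{-3 + 11},\frac{1}{14} \right)} = -355 + \frac{47}{15} = - \frac{5278}{15}$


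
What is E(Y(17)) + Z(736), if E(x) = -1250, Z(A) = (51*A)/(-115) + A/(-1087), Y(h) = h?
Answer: -8571414/5435 ≈ -1577.1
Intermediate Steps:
Z(A) = -55552*A/125005 (Z(A) = (51*A)*(-1/115) + A*(-1/1087) = -51*A/115 - A/1087 = -55552*A/125005)
E(Y(17)) + Z(736) = -1250 - 55552/125005*736 = -1250 - 1777664/5435 = -8571414/5435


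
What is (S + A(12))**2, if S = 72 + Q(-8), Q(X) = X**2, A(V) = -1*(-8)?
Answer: 20736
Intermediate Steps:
A(V) = 8
S = 136 (S = 72 + (-8)**2 = 72 + 64 = 136)
(S + A(12))**2 = (136 + 8)**2 = 144**2 = 20736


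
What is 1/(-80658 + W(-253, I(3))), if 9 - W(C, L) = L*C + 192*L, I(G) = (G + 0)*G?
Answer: -1/80100 ≈ -1.2484e-5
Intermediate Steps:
I(G) = G² (I(G) = G*G = G²)
W(C, L) = 9 - 192*L - C*L (W(C, L) = 9 - (L*C + 192*L) = 9 - (C*L + 192*L) = 9 - (192*L + C*L) = 9 + (-192*L - C*L) = 9 - 192*L - C*L)
1/(-80658 + W(-253, I(3))) = 1/(-80658 + (9 - 192*3² - 1*(-253)*3²)) = 1/(-80658 + (9 - 192*9 - 1*(-253)*9)) = 1/(-80658 + (9 - 1728 + 2277)) = 1/(-80658 + 558) = 1/(-80100) = -1/80100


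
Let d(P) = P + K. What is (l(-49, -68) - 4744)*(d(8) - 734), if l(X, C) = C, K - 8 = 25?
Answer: 3334716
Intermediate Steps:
K = 33 (K = 8 + 25 = 33)
d(P) = 33 + P (d(P) = P + 33 = 33 + P)
(l(-49, -68) - 4744)*(d(8) - 734) = (-68 - 4744)*((33 + 8) - 734) = -4812*(41 - 734) = -4812*(-693) = 3334716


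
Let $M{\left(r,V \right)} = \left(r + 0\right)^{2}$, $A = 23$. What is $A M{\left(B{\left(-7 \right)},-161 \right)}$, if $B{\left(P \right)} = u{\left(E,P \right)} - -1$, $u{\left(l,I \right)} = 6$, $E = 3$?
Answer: $1127$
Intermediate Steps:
$B{\left(P \right)} = 7$ ($B{\left(P \right)} = 6 - -1 = 6 + 1 = 7$)
$M{\left(r,V \right)} = r^{2}$
$A M{\left(B{\left(-7 \right)},-161 \right)} = 23 \cdot 7^{2} = 23 \cdot 49 = 1127$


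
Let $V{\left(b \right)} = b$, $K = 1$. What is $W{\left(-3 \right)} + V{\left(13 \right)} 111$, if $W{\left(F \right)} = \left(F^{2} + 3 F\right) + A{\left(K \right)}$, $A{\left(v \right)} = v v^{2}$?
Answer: $1444$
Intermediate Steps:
$A{\left(v \right)} = v^{3}$
$W{\left(F \right)} = 1 + F^{2} + 3 F$ ($W{\left(F \right)} = \left(F^{2} + 3 F\right) + 1^{3} = \left(F^{2} + 3 F\right) + 1 = 1 + F^{2} + 3 F$)
$W{\left(-3 \right)} + V{\left(13 \right)} 111 = \left(1 + \left(-3\right)^{2} + 3 \left(-3\right)\right) + 13 \cdot 111 = \left(1 + 9 - 9\right) + 1443 = 1 + 1443 = 1444$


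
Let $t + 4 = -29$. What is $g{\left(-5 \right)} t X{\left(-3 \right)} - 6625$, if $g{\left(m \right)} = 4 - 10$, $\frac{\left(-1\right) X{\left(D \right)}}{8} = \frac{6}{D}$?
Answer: $-3457$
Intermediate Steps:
$X{\left(D \right)} = - \frac{48}{D}$ ($X{\left(D \right)} = - 8 \frac{6}{D} = - \frac{48}{D}$)
$g{\left(m \right)} = -6$ ($g{\left(m \right)} = 4 - 10 = -6$)
$t = -33$ ($t = -4 - 29 = -33$)
$g{\left(-5 \right)} t X{\left(-3 \right)} - 6625 = \left(-6\right) \left(-33\right) \left(- \frac{48}{-3}\right) - 6625 = 198 \left(\left(-48\right) \left(- \frac{1}{3}\right)\right) - 6625 = 198 \cdot 16 - 6625 = 3168 - 6625 = -3457$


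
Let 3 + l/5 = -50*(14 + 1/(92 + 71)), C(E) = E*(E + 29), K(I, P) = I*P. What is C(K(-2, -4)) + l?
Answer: -524947/163 ≈ -3220.5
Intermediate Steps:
C(E) = E*(29 + E)
l = -573195/163 (l = -15 + 5*(-50*(14 + 1/(92 + 71))) = -15 + 5*(-50*(14 + 1/163)) = -15 + 5*(-50*2283/163) = -15 + 5*(-114150/163) = -15 - 570750/163 = -573195/163 ≈ -3516.5)
C(K(-2, -4)) + l = (-2*(-4))*(29 - 2*(-4)) - 573195/163 = 8*(29 + 8) - 573195/163 = 8*37 - 573195/163 = 296 - 573195/163 = -524947/163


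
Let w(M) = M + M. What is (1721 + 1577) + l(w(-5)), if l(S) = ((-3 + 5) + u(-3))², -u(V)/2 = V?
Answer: 3362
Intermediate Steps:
u(V) = -2*V
w(M) = 2*M
l(S) = 64 (l(S) = ((-3 + 5) - 2*(-3))² = (2 + 6)² = 8² = 64)
(1721 + 1577) + l(w(-5)) = (1721 + 1577) + 64 = 3298 + 64 = 3362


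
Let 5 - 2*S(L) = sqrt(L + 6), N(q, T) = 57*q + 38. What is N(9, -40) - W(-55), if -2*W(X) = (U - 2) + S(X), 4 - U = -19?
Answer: 2251/4 - 7*I/4 ≈ 562.75 - 1.75*I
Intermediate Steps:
U = 23 (U = 4 - 1*(-19) = 4 + 19 = 23)
N(q, T) = 38 + 57*q
S(L) = 5/2 - sqrt(6 + L)/2 (S(L) = 5/2 - sqrt(L + 6)/2 = 5/2 - sqrt(6 + L)/2)
W(X) = -47/4 + sqrt(6 + X)/4 (W(X) = -((23 - 2) + (5/2 - sqrt(6 + X)/2))/2 = -(21 + (5/2 - sqrt(6 + X)/2))/2 = -(47/2 - sqrt(6 + X)/2)/2 = -47/4 + sqrt(6 + X)/4)
N(9, -40) - W(-55) = (38 + 57*9) - (-47/4 + sqrt(6 - 55)/4) = (38 + 513) - (-47/4 + sqrt(-49)/4) = 551 - (-47/4 + (7*I)/4) = 551 - (-47/4 + 7*I/4) = 551 + (47/4 - 7*I/4) = 2251/4 - 7*I/4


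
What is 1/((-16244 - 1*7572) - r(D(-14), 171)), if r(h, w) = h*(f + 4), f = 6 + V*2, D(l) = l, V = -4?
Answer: -1/23788 ≈ -4.2038e-5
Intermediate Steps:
f = -2 (f = 6 - 4*2 = 6 - 8 = -2)
r(h, w) = 2*h (r(h, w) = h*(-2 + 4) = h*2 = 2*h)
1/((-16244 - 1*7572) - r(D(-14), 171)) = 1/((-16244 - 1*7572) - 2*(-14)) = 1/((-16244 - 7572) - 1*(-28)) = 1/(-23816 + 28) = 1/(-23788) = -1/23788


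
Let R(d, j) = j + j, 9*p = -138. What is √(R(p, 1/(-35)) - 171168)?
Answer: I*√209680870/35 ≈ 413.72*I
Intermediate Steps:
p = -46/3 (p = (⅑)*(-138) = -46/3 ≈ -15.333)
R(d, j) = 2*j
√(R(p, 1/(-35)) - 171168) = √(2/(-35) - 171168) = √(2*(-1/35) - 171168) = √(-2/35 - 171168) = √(-5990882/35) = I*√209680870/35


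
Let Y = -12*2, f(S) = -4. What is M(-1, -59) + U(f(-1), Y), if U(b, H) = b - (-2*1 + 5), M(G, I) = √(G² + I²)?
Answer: -7 + √3482 ≈ 52.008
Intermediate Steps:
Y = -24
U(b, H) = -3 + b (U(b, H) = b - (-2 + 5) = b - 1*3 = b - 3 = -3 + b)
M(-1, -59) + U(f(-1), Y) = √((-1)² + (-59)²) + (-3 - 4) = √(1 + 3481) - 7 = √3482 - 7 = -7 + √3482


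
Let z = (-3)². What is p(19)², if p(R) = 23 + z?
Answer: 1024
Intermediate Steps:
z = 9
p(R) = 32 (p(R) = 23 + 9 = 32)
p(19)² = 32² = 1024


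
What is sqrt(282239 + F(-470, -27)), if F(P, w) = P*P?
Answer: sqrt(503139) ≈ 709.32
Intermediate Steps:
F(P, w) = P**2
sqrt(282239 + F(-470, -27)) = sqrt(282239 + (-470)**2) = sqrt(282239 + 220900) = sqrt(503139)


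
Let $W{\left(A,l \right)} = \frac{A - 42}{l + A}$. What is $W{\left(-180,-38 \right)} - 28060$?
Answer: $- \frac{3058429}{109} \approx -28059.0$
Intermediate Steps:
$W{\left(A,l \right)} = \frac{-42 + A}{A + l}$ ($W{\left(A,l \right)} = \frac{A - 42}{A + l} = \frac{-42 + A}{A + l}$)
$W{\left(-180,-38 \right)} - 28060 = \frac{-42 - 180}{-180 - 38} - 28060 = \frac{1}{-218} \left(-222\right) - 28060 = \left(- \frac{1}{218}\right) \left(-222\right) - 28060 = \frac{111}{109} - 28060 = - \frac{3058429}{109}$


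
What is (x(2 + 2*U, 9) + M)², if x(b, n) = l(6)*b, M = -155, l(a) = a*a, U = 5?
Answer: 76729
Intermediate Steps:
l(a) = a²
x(b, n) = 36*b (x(b, n) = 6²*b = 36*b)
(x(2 + 2*U, 9) + M)² = (36*(2 + 2*5) - 155)² = (36*(2 + 10) - 155)² = (36*12 - 155)² = (432 - 155)² = 277² = 76729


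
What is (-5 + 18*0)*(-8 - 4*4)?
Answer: 120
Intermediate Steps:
(-5 + 18*0)*(-8 - 4*4) = (-5 + 0)*(-8 - 16) = -5*(-24) = 120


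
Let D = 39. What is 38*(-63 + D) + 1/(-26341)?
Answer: -24022993/26341 ≈ -912.00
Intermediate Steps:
38*(-63 + D) + 1/(-26341) = 38*(-63 + 39) + 1/(-26341) = 38*(-24) - 1/26341 = -912 - 1/26341 = -24022993/26341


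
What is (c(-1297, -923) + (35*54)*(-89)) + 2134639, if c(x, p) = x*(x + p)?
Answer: 4845769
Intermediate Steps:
c(x, p) = x*(p + x)
(c(-1297, -923) + (35*54)*(-89)) + 2134639 = (-1297*(-923 - 1297) + (35*54)*(-89)) + 2134639 = (-1297*(-2220) + 1890*(-89)) + 2134639 = (2879340 - 168210) + 2134639 = 2711130 + 2134639 = 4845769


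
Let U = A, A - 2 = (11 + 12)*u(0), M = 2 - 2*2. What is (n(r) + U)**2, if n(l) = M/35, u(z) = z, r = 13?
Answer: 4624/1225 ≈ 3.7747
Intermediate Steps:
M = -2 (M = 2 - 4 = -2)
n(l) = -2/35
A = 2 (A = 2 + (11 + 12)*0 = 2 + 23*0 = 2 + 0 = 2)
U = 2
(n(r) + U)**2 = (-2/35 + 2)**2 = (68/35)**2 = 4624/1225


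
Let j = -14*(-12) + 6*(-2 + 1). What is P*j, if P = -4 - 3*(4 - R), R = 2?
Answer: -1620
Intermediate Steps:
P = -10 (P = -4 - 3*(4 - 1*2) = -4 - 3*(4 - 2) = -4 - 3*2 = -4 - 6 = -10)
j = 162 (j = 168 + 6*(-1) = 168 - 6 = 162)
P*j = -10*162 = -1620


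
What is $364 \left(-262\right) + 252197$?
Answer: $156829$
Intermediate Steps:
$364 \left(-262\right) + 252197 = -95368 + 252197 = 156829$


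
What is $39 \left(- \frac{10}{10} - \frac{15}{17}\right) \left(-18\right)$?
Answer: $\frac{22464}{17} \approx 1321.4$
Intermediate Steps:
$39 \left(- \frac{10}{10} - \frac{15}{17}\right) \left(-18\right) = 39 \left(\left(-10\right) \frac{1}{10} - \frac{15}{17}\right) \left(-18\right) = 39 \left(-1 - \frac{15}{17}\right) \left(-18\right) = 39 \left(- \frac{32}{17}\right) \left(-18\right) = \left(- \frac{1248}{17}\right) \left(-18\right) = \frac{22464}{17}$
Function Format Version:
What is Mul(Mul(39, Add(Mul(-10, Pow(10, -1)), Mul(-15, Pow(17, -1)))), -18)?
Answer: Rational(22464, 17) ≈ 1321.4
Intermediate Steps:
Mul(Mul(39, Add(Mul(-10, Pow(10, -1)), Mul(-15, Pow(17, -1)))), -18) = Mul(Mul(39, Add(Mul(-10, Rational(1, 10)), Mul(-15, Rational(1, 17)))), -18) = Mul(Mul(39, Add(-1, Rational(-15, 17))), -18) = Mul(Mul(39, Rational(-32, 17)), -18) = Mul(Rational(-1248, 17), -18) = Rational(22464, 17)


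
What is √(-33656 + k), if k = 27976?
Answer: 4*I*√355 ≈ 75.366*I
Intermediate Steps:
√(-33656 + k) = √(-33656 + 27976) = √(-5680) = 4*I*√355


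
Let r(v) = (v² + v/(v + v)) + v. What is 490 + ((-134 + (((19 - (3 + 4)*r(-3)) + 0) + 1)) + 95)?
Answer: 851/2 ≈ 425.50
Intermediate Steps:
r(v) = ½ + v + v² (r(v) = (v² + v/((2*v))) + v = (v² + (1/(2*v))*v) + v = (v² + ½) + v = (½ + v²) + v = ½ + v + v²)
490 + ((-134 + (((19 - (3 + 4)*r(-3)) + 0) + 1)) + 95) = 490 + ((-134 + (((19 - (3 + 4)*(½ - 3 + (-3)²)) + 0) + 1)) + 95) = 490 + ((-134 + (((19 - 7*(½ - 3 + 9)) + 0) + 1)) + 95) = 490 + ((-134 + (((19 - 7*13/2) + 0) + 1)) + 95) = 490 + ((-134 + (((19 - 1*91/2) + 0) + 1)) + 95) = 490 + ((-134 + (((19 - 91/2) + 0) + 1)) + 95) = 490 + ((-134 + ((-53/2 + 0) + 1)) + 95) = 490 + ((-134 + (-53/2 + 1)) + 95) = 490 + ((-134 - 51/2) + 95) = 490 + (-319/2 + 95) = 490 - 129/2 = 851/2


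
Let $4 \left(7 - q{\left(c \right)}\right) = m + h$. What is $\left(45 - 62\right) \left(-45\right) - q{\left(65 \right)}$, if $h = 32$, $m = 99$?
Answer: $\frac{3163}{4} \approx 790.75$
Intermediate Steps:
$q{\left(c \right)} = - \frac{103}{4}$ ($q{\left(c \right)} = 7 - \frac{99 + 32}{4} = 7 - \frac{131}{4} = - \frac{103}{4}$)
$\left(45 - 62\right) \left(-45\right) - q{\left(65 \right)} = \left(45 - 62\right) \left(-45\right) - - \frac{103}{4} = \left(-17\right) \left(-45\right) + \frac{103}{4} = 765 + \frac{103}{4} = \frac{3163}{4}$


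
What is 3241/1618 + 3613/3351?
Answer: 16706425/5421918 ≈ 3.0813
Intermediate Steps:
3241/1618 + 3613/3351 = 16706425/5421918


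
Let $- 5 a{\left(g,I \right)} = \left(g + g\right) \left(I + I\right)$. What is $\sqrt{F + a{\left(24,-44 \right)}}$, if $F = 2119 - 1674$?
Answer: $\frac{\sqrt{32245}}{5} \approx 35.914$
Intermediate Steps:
$F = 445$
$a{\left(g,I \right)} = - \frac{4 I g}{5}$ ($a{\left(g,I \right)} = - \frac{\left(g + g\right) \left(I + I\right)}{5} = - \frac{2 g 2 I}{5} = - \frac{4 I g}{5}$)
$\sqrt{F + a{\left(24,-44 \right)}} = \sqrt{445 - \left(- \frac{176}{5}\right) 24} = \sqrt{445 + \frac{4224}{5}} = \sqrt{\frac{6449}{5}} = \frac{\sqrt{32245}}{5}$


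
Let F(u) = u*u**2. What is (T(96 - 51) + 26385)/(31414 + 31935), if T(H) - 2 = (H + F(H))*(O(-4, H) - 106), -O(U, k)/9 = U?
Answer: -6355513/63349 ≈ -100.33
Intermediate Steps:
O(U, k) = -9*U
F(u) = u**3
T(H) = 2 - 70*H - 70*H**3 (T(H) = 2 + (H + H**3)*(-9*(-4) - 106) = 2 + (H + H**3)*(36 - 106) = 2 + (H + H**3)*(-70) = 2 + (-70*H - 70*H**3) = 2 - 70*H - 70*H**3)
(T(96 - 51) + 26385)/(31414 + 31935) = ((2 - 70*(96 - 51) - 70*(96 - 51)**3) + 26385)/(31414 + 31935) = ((2 - 70*45 - 70*45**3) + 26385)/63349 = ((2 - 3150 - 70*91125) + 26385)*(1/63349) = ((2 - 3150 - 6378750) + 26385)*(1/63349) = (-6381898 + 26385)*(1/63349) = -6355513*1/63349 = -6355513/63349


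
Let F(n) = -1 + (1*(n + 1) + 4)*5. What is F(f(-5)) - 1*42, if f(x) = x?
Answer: -43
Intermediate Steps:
F(n) = 24 + 5*n (F(n) = -1 + (1*(1 + n) + 4)*5 = -1 + ((1 + n) + 4)*5 = -1 + (5 + n)*5 = -1 + (25 + 5*n) = 24 + 5*n)
F(f(-5)) - 1*42 = (24 + 5*(-5)) - 1*42 = (24 - 25) - 42 = -1 - 42 = -43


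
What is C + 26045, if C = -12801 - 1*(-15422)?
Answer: 28666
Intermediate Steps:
C = 2621 (C = -12801 + 15422 = 2621)
C + 26045 = 2621 + 26045 = 28666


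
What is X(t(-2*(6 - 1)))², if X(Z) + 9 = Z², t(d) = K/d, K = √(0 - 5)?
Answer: 32761/400 ≈ 81.902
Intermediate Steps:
K = I*√5 (K = √(-5) = I*√5 ≈ 2.2361*I)
t(d) = I*√5/d (t(d) = (I*√5)/d = I*√5/d)
X(Z) = -9 + Z²
X(t(-2*(6 - 1)))² = (-9 + (I*√5/((-2*(6 - 1))))²)² = (-9 + (I*√5/((-2*5)))²)² = (-9 + (I*√5/(-10))²)² = (-9 + (I*√5*(-⅒))²)² = (-9 + (-I*√5/10)²)² = (-9 - 1/20)² = (-181/20)² = 32761/400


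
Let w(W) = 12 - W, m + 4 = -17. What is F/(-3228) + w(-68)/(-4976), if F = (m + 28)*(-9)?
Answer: 1151/334636 ≈ 0.0034396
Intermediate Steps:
m = -21 (m = -4 - 17 = -21)
F = -63 (F = (-21 + 28)*(-9) = 7*(-9) = -63)
F/(-3228) + w(-68)/(-4976) = -63/(-3228) + (12 - 1*(-68))/(-4976) = -63*(-1/3228) + (12 + 68)*(-1/4976) = 21/1076 + 80*(-1/4976) = 21/1076 - 5/311 = 1151/334636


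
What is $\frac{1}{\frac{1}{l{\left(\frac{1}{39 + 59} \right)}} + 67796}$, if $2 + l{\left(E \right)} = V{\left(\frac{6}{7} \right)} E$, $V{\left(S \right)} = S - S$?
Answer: $\frac{2}{135591} \approx 1.475 \cdot 10^{-5}$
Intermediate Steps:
$V{\left(S \right)} = 0$
$l{\left(E \right)} = -2$ ($l{\left(E \right)} = -2 + 0 E = -2 + 0 = -2$)
$\frac{1}{\frac{1}{l{\left(\frac{1}{39 + 59} \right)}} + 67796} = \frac{1}{\frac{1}{-2} + 67796} = \frac{1}{- \frac{1}{2} + 67796} = \frac{1}{\frac{135591}{2}} = \frac{2}{135591}$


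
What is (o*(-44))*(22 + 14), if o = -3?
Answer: 4752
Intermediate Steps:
(o*(-44))*(22 + 14) = (-3*(-44))*(22 + 14) = 132*36 = 4752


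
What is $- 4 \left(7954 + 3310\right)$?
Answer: $-45056$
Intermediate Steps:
$- 4 \left(7954 + 3310\right) = \left(-4\right) 11264 = -45056$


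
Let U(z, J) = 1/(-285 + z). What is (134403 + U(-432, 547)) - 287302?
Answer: -109628584/717 ≈ -1.5290e+5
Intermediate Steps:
(134403 + U(-432, 547)) - 287302 = (134403 + 1/(-285 - 432)) - 287302 = (134403 + 1/(-717)) - 287302 = (134403 - 1/717) - 287302 = 96366950/717 - 287302 = -109628584/717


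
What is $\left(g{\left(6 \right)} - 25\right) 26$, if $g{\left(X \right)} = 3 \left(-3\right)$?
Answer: $-884$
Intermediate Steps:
$g{\left(X \right)} = -9$
$\left(g{\left(6 \right)} - 25\right) 26 = \left(-9 - 25\right) 26 = \left(-34\right) 26 = -884$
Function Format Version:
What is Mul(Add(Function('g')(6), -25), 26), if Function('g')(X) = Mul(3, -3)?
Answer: -884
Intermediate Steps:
Function('g')(X) = -9
Mul(Add(Function('g')(6), -25), 26) = Mul(Add(-9, -25), 26) = Mul(-34, 26) = -884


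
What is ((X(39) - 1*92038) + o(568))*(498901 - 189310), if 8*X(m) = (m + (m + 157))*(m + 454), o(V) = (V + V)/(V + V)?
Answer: -192082949631/8 ≈ -2.4010e+10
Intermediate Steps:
o(V) = 1 (o(V) = (2*V)/((2*V)) = (2*V)*(1/(2*V)) = 1)
X(m) = (157 + 2*m)*(454 + m)/8 (X(m) = ((m + (m + 157))*(m + 454))/8 = ((m + (157 + m))*(454 + m))/8 = ((157 + 2*m)*(454 + m))/8 = (157 + 2*m)*(454 + m)/8)
((X(39) - 1*92038) + o(568))*(498901 - 189310) = (((35639/4 + (¼)*39² + (1065/8)*39) - 1*92038) + 1)*(498901 - 189310) = (((35639/4 + (¼)*1521 + 41535/8) - 92038) + 1)*309591 = (((35639/4 + 1521/4 + 41535/8) - 92038) + 1)*309591 = ((115855/8 - 92038) + 1)*309591 = (-620449/8 + 1)*309591 = -620441/8*309591 = -192082949631/8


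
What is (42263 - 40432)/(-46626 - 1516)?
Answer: -1831/48142 ≈ -0.038033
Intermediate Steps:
(42263 - 40432)/(-46626 - 1516) = 1831/(-48142) = 1831*(-1/48142) = -1831/48142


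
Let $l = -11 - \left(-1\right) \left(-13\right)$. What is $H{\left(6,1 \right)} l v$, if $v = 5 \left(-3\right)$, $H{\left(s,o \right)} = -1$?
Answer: $-360$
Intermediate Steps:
$v = -15$
$l = -24$ ($l = -11 - 13 = -24$)
$H{\left(6,1 \right)} l v = \left(-1\right) \left(-24\right) \left(-15\right) = 24 \left(-15\right) = -360$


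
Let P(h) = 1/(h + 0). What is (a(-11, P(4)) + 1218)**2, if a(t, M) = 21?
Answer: 1535121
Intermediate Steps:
P(h) = 1/h
(a(-11, P(4)) + 1218)**2 = (21 + 1218)**2 = 1239**2 = 1535121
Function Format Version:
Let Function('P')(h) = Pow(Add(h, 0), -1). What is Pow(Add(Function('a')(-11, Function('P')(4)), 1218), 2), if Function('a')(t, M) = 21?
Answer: 1535121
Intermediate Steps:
Function('P')(h) = Pow(h, -1)
Pow(Add(Function('a')(-11, Function('P')(4)), 1218), 2) = Pow(Add(21, 1218), 2) = Pow(1239, 2) = 1535121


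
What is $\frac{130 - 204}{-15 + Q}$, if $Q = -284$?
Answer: $\frac{74}{299} \approx 0.24749$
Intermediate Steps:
$\frac{130 - 204}{-15 + Q} = \frac{130 - 204}{-15 - 284} = - \frac{74}{-299} = \left(-74\right) \left(- \frac{1}{299}\right) = \frac{74}{299}$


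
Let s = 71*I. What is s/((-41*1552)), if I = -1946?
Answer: 69083/31816 ≈ 2.1713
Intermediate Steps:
s = -138166 (s = 71*(-1946) = -138166)
s/((-41*1552)) = -138166/((-41*1552)) = -138166/(-63632) = -138166*(-1/63632) = 69083/31816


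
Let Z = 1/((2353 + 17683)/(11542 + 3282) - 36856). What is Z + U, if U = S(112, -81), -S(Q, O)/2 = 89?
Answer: -24311835912/136583327 ≈ -178.00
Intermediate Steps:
S(Q, O) = -178 (S(Q, O) = -2*89 = -178)
U = -178
Z = -3706/136583327 (Z = 1/(20036/14824 - 36856) = 1/(20036*(1/14824) - 36856) = 1/(5009/3706 - 36856) = 1/(-136583327/3706) = -3706/136583327 ≈ -2.7134e-5)
Z + U = -3706/136583327 - 178 = -24311835912/136583327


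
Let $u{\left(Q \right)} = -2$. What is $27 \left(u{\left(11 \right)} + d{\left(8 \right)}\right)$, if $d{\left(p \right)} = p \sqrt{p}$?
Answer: $-54 + 432 \sqrt{2} \approx 556.94$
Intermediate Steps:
$d{\left(p \right)} = p^{\frac{3}{2}}$
$27 \left(u{\left(11 \right)} + d{\left(8 \right)}\right) = 27 \left(-2 + 8^{\frac{3}{2}}\right) = 27 \left(-2 + 16 \sqrt{2}\right) = -54 + 432 \sqrt{2}$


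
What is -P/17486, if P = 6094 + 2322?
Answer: -4208/8743 ≈ -0.48130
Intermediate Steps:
P = 8416
-P/17486 = -1*8416/17486 = -8416*1/17486 = -4208/8743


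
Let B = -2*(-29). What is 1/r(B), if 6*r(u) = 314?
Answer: 3/157 ≈ 0.019108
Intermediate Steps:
B = 58
r(u) = 157/3 (r(u) = (1/6)*314 = 157/3)
1/r(B) = 1/(157/3) = 3/157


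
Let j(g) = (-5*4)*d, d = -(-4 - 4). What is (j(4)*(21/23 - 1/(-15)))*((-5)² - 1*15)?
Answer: -108160/69 ≈ -1567.5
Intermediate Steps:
d = 8 (d = -1*(-8) = 8)
j(g) = -160 (j(g) = -5*4*8 = -20*8 = -160)
(j(4)*(21/23 - 1/(-15)))*((-5)² - 1*15) = (-160*(21/23 - 1/(-15)))*((-5)² - 1*15) = (-160*(21*(1/23) - 1*(-1/15)))*(25 - 15) = -160*(21/23 + 1/15)*10 = -160*338/345*10 = -10816/69*10 = -108160/69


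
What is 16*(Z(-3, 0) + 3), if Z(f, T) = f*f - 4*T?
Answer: 192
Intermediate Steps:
Z(f, T) = f² - 4*T
16*(Z(-3, 0) + 3) = 16*(((-3)² - 4*0) + 3) = 16*((9 + 0) + 3) = 16*(9 + 3) = 16*12 = 192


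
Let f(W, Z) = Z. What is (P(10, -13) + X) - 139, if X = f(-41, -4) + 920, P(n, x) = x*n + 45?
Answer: 692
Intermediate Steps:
P(n, x) = 45 + n*x (P(n, x) = n*x + 45 = 45 + n*x)
X = 916 (X = -4 + 920 = 916)
(P(10, -13) + X) - 139 = ((45 + 10*(-13)) + 916) - 139 = ((45 - 130) + 916) - 139 = (-85 + 916) - 139 = 831 - 139 = 692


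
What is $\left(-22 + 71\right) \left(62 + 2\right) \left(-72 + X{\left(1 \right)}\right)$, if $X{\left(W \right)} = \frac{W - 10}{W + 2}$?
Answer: $-235200$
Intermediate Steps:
$X{\left(W \right)} = \frac{-10 + W}{2 + W}$
$\left(-22 + 71\right) \left(62 + 2\right) \left(-72 + X{\left(1 \right)}\right) = \left(-22 + 71\right) \left(62 + 2\right) \left(-72 + \frac{-10 + 1}{2 + 1}\right) = 49 \cdot 64 \left(-72 + \frac{1}{3} \left(-9\right)\right) = 3136 \left(-72 + \frac{1}{3} \left(-9\right)\right) = 3136 \left(-72 - 3\right) = 3136 \left(-75\right) = -235200$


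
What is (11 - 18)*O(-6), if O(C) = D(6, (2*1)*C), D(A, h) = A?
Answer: -42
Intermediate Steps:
O(C) = 6
(11 - 18)*O(-6) = (11 - 18)*6 = -7*6 = -42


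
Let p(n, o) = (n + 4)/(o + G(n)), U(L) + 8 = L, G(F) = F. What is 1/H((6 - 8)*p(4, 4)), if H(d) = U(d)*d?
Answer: 1/20 ≈ 0.050000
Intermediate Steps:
U(L) = -8 + L
p(n, o) = (4 + n)/(n + o) (p(n, o) = (n + 4)/(o + n) = (4 + n)/(n + o))
H(d) = d*(-8 + d) (H(d) = (-8 + d)*d = d*(-8 + d))
1/H((6 - 8)*p(4, 4)) = 1/(((6 - 8)*((4 + 4)/(4 + 4)))*(-8 + (6 - 8)*((4 + 4)/(4 + 4)))) = 1/((-2*8/8)*(-8 - 2*8/8)) = 1/((-8/4)*(-8 - 8/4)) = 1/((-2*1)*(-8 - 2*1)) = 1/(-2*(-8 - 2)) = 1/(-2*(-10)) = 1/20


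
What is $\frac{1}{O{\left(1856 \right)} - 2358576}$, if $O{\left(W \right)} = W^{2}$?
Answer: $\frac{1}{1086160} \approx 9.2067 \cdot 10^{-7}$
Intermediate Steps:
$\frac{1}{O{\left(1856 \right)} - 2358576} = \frac{1}{1856^{2} - 2358576} = \frac{1}{3444736 - 2358576} = \frac{1}{1086160}$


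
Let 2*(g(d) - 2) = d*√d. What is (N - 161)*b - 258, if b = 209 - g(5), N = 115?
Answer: -9780 + 115*√5 ≈ -9522.9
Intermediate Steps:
g(d) = 2 + d^(3/2)/2 (g(d) = 2 + (d*√d)/2 = 2 + d^(3/2)/2)
b = 207 - 5*√5/2 (b = 209 - (2 + 5^(3/2)/2) = 209 - (2 + (5*√5)/2) = 209 - (2 + 5*√5/2) = 209 + (-2 - 5*√5/2) = 207 - 5*√5/2 ≈ 201.41)
(N - 161)*b - 258 = (115 - 161)*(207 - 5*√5/2) - 258 = -46*(207 - 5*√5/2) - 258 = (-9522 + 115*√5) - 258 = -9780 + 115*√5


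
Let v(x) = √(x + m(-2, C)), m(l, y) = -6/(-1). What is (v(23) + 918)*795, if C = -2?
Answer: 729810 + 795*√29 ≈ 7.3409e+5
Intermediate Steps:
m(l, y) = 6 (m(l, y) = -6*(-1) = 6)
v(x) = √(6 + x) (v(x) = √(x + 6) = √(6 + x))
(v(23) + 918)*795 = (√(6 + 23) + 918)*795 = (√29 + 918)*795 = (918 + √29)*795 = 729810 + 795*√29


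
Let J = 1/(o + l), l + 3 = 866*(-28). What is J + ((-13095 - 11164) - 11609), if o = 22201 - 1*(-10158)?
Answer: -290817743/8108 ≈ -35868.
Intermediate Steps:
l = -24251 (l = -3 + 866*(-28) = -3 - 24248 = -24251)
o = 32359 (o = 22201 + 10158 = 32359)
J = 1/8108 (J = 1/(32359 - 24251) = 1/8108 ≈ 0.00012334)
J + ((-13095 - 11164) - 11609) = 1/8108 + ((-13095 - 11164) - 11609) = 1/8108 + (-24259 - 11609) = 1/8108 - 35868 = -290817743/8108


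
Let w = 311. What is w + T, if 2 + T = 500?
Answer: 809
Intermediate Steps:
T = 498 (T = -2 + 500 = 498)
w + T = 311 + 498 = 809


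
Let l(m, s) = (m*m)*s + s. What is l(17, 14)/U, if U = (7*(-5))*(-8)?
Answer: 29/2 ≈ 14.500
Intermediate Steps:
l(m, s) = s + s*m² (l(m, s) = m²*s + s = s*m² + s = s + s*m²)
U = 280 (U = -35*(-8) = 280)
l(17, 14)/U = (14*(1 + 17²))/280 = (14*(1 + 289))*(1/280) = (14*290)*(1/280) = 4060*(1/280) = 29/2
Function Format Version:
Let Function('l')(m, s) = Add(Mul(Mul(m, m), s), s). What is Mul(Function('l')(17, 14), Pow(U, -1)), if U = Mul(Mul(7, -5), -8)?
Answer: Rational(29, 2) ≈ 14.500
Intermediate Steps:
Function('l')(m, s) = Add(s, Mul(s, Pow(m, 2))) (Function('l')(m, s) = Add(Mul(Pow(m, 2), s), s) = Add(Mul(s, Pow(m, 2)), s) = Add(s, Mul(s, Pow(m, 2))))
U = 280 (U = Mul(-35, -8) = 280)
Mul(Function('l')(17, 14), Pow(U, -1)) = Mul(Mul(14, Add(1, Pow(17, 2))), Pow(280, -1)) = Mul(Mul(14, Add(1, 289)), Rational(1, 280)) = Mul(Mul(14, 290), Rational(1, 280)) = Mul(4060, Rational(1, 280)) = Rational(29, 2)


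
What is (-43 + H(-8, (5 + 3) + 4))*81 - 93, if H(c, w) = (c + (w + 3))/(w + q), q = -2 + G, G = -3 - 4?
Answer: -3387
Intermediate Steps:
G = -7
q = -9 (q = -2 - 7 = -9)
H(c, w) = (3 + c + w)/(-9 + w) (H(c, w) = (c + (w + 3))/(w - 9) = (c + (3 + w))/(-9 + w) = (3 + c + w)/(-9 + w))
(-43 + H(-8, (5 + 3) + 4))*81 - 93 = (-43 + (3 - 8 + ((5 + 3) + 4))/(-9 + ((5 + 3) + 4)))*81 - 93 = (-43 + (3 - 8 + (8 + 4))/(-9 + (8 + 4)))*81 - 93 = (-43 + (3 - 8 + 12)/(-9 + 12))*81 - 93 = (-43 + 7/3)*81 - 93 = -122/3*81 - 93 = -3294 - 93 = -3387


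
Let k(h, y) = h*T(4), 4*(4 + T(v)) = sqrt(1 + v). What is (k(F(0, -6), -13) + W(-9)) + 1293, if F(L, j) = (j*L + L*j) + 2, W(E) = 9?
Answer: 1294 + sqrt(5)/2 ≈ 1295.1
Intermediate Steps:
F(L, j) = 2 + 2*L*j (F(L, j) = (L*j + L*j) + 2 = 2*L*j + 2 = 2 + 2*L*j)
T(v) = -4 + sqrt(1 + v)/4
k(h, y) = h*(-4 + sqrt(5)/4) (k(h, y) = h*(-4 + sqrt(1 + 4)/4) = h*(-4 + sqrt(5)/4))
(k(F(0, -6), -13) + W(-9)) + 1293 = ((2 + 2*0*(-6))*(-16 + sqrt(5))/4 + 9) + 1293 = ((2 + 0)*(-16 + sqrt(5))/4 + 9) + 1293 = ((1/4)*2*(-16 + sqrt(5)) + 9) + 1293 = ((-8 + sqrt(5)/2) + 9) + 1293 = (1 + sqrt(5)/2) + 1293 = 1294 + sqrt(5)/2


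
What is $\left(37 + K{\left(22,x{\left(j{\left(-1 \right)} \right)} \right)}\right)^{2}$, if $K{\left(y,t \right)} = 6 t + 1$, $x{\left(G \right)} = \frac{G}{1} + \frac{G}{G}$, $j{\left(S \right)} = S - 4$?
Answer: $196$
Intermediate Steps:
$j{\left(S \right)} = -4 + S$
$x{\left(G \right)} = 1 + G$ ($x{\left(G \right)} = G 1 + 1 = G + 1 = 1 + G$)
$K{\left(y,t \right)} = 1 + 6 t$
$\left(37 + K{\left(22,x{\left(j{\left(-1 \right)} \right)} \right)}\right)^{2} = \left(37 + \left(1 + 6 \left(1 - 5\right)\right)\right)^{2} = \left(37 + \left(1 + 6 \left(-4\right)\right)\right)^{2} = \left(37 + \left(1 - 24\right)\right)^{2} = \left(37 - 23\right)^{2} = 14^{2} = 196$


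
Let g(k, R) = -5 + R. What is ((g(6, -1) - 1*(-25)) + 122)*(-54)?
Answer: -7614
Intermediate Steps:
((g(6, -1) - 1*(-25)) + 122)*(-54) = (((-5 - 1) - 1*(-25)) + 122)*(-54) = ((-6 + 25) + 122)*(-54) = (19 + 122)*(-54) = 141*(-54) = -7614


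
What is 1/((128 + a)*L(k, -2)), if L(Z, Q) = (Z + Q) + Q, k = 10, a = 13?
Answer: 1/846 ≈ 0.0011820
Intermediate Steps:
L(Z, Q) = Z + 2*Q (L(Z, Q) = (Q + Z) + Q = Z + 2*Q)
1/((128 + a)*L(k, -2)) = 1/((128 + 13)*(10 + 2*(-2))) = 1/(141*(10 - 4)) = 1/(141*6) = 1/846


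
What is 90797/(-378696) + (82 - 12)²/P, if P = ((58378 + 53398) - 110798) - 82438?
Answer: -462596701/1542428808 ≈ -0.29991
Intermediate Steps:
P = -81460 (P = (111776 - 110798) - 82438 = 978 - 82438 = -81460)
90797/(-378696) + (82 - 12)²/P = 90797/(-378696) + (82 - 12)²/(-81460) = 90797*(-1/378696) + 70²*(-1/81460) = -90797/378696 + 4900*(-1/81460) = -90797/378696 - 245/4073 = -462596701/1542428808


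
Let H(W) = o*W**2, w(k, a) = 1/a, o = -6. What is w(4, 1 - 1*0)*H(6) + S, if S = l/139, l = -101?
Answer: -30125/139 ≈ -216.73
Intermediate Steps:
S = -101/139 ≈ -0.72662
H(W) = -6*W**2
w(4, 1 - 1*0)*H(6) + S = (-6*6**2)/(1 - 1*0) - 101/139 = (-6*36)/(1 + 0) - 101/139 = -216/1 - 101/139 = 1*(-216) - 101/139 = -216 - 101/139 = -30125/139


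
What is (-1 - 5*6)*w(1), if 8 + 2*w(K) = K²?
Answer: 217/2 ≈ 108.50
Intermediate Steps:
w(K) = -4 + K²/2
(-1 - 5*6)*w(1) = (-1 - 5*6)*(-4 + (½)*1²) = (-1 - 30)*(-4 + (½)*1) = -31*(-4 + ½) = -31*(-7/2) = 217/2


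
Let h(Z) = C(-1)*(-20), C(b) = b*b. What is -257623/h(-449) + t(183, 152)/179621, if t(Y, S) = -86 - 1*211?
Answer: 46274494943/3592420 ≈ 12881.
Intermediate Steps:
C(b) = b²
t(Y, S) = -297 (t(Y, S) = -86 - 211 = -297)
h(Z) = -20 (h(Z) = (-1)²*(-20) = 1*(-20) = -20)
-257623/h(-449) + t(183, 152)/179621 = -257623/(-20) - 297/179621 = -257623*(-1/20) - 297*1/179621 = 257623/20 - 297/179621 = 46274494943/3592420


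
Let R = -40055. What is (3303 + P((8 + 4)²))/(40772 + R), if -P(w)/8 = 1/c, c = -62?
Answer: 102397/22227 ≈ 4.6069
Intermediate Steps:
P(w) = 4/31 (P(w) = -8/(-62) = -8*(-1/62) = 4/31)
(3303 + P((8 + 4)²))/(40772 + R) = (3303 + 4/31)/(40772 - 40055) = (102397/31)/717 = (102397/31)*(1/717) = 102397/22227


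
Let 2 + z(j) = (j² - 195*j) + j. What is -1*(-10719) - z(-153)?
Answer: -42370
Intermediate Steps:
z(j) = -2 + j² - 194*j (z(j) = -2 + ((j² - 195*j) + j) = -2 + (j² - 194*j) = -2 + j² - 194*j)
-1*(-10719) - z(-153) = -1*(-10719) - (-2 + (-153)² - 194*(-153)) = 10719 - (-2 + 23409 + 29682) = 10719 - 1*53089 = 10719 - 53089 = -42370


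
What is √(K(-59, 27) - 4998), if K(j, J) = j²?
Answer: I*√1517 ≈ 38.949*I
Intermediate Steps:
√(K(-59, 27) - 4998) = √((-59)² - 4998) = √(3481 - 4998) = √(-1517) = I*√1517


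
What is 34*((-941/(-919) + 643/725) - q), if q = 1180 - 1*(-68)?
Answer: -28228093972/666275 ≈ -42367.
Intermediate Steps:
q = 1248 (q = 1180 + 68 = 1248)
34*((-941/(-919) + 643/725) - q) = 34*((-941/(-919) + 643/725) - 1*1248) = 34*((-941*(-1/919) + 643*(1/725)) - 1248) = 34*((941/919 + 643/725) - 1248) = 34*(1273142/666275 - 1248) = 34*(-830238058/666275) = -28228093972/666275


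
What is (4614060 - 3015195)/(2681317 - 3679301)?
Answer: -1598865/997984 ≈ -1.6021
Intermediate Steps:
(4614060 - 3015195)/(2681317 - 3679301) = 1598865/(-997984) = 1598865*(-1/997984) = -1598865/997984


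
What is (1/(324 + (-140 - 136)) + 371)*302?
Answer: 2689159/24 ≈ 1.1205e+5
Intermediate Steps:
(1/(324 + (-140 - 136)) + 371)*302 = (1/(324 - 276) + 371)*302 = (1/48 + 371)*302 = (17809/48)*302 = 2689159/24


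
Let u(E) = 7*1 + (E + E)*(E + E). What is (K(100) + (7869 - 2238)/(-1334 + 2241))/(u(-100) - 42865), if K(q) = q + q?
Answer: -187031/2592206 ≈ -0.072151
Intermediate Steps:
u(E) = 7 + 4*E**2 (u(E) = 7 + (2*E)*(2*E) = 7 + 4*E**2)
K(q) = 2*q
(K(100) + (7869 - 2238)/(-1334 + 2241))/(u(-100) - 42865) = (2*100 + (7869 - 2238)/(-1334 + 2241))/((7 + 4*(-100)**2) - 42865) = (200 + 5631/907)/((7 + 4*10000) - 42865) = (200 + 5631*(1/907))/((7 + 40000) - 42865) = (200 + 5631/907)/(40007 - 42865) = (187031/907)/(-2858) = (187031/907)*(-1/2858) = -187031/2592206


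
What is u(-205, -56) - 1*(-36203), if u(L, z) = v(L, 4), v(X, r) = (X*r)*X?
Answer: 204303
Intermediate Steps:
v(X, r) = r*X²
u(L, z) = 4*L²
u(-205, -56) - 1*(-36203) = 4*(-205)² - 1*(-36203) = 4*42025 + 36203 = 168100 + 36203 = 204303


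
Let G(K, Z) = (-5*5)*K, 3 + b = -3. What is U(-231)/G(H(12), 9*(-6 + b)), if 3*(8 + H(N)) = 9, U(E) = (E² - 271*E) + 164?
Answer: 116126/125 ≈ 929.01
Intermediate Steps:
b = -6 (b = -3 - 3 = -6)
U(E) = 164 + E² - 271*E
H(N) = -5 (H(N) = -8 + (⅓)*9 = -8 + 3 = -5)
G(K, Z) = -25*K
U(-231)/G(H(12), 9*(-6 + b)) = (164 + (-231)² - 271*(-231))/((-25*(-5))) = (164 + 53361 + 62601)/125 = 116126*(1/125) = 116126/125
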